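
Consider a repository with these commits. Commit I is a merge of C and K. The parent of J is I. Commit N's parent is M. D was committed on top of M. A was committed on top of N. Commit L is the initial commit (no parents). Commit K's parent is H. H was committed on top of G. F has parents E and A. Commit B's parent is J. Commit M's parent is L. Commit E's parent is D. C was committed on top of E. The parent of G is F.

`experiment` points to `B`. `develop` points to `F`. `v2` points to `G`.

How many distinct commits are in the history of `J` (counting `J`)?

Walking parent pointers from J: reachable set = {A, C, D, E, F, G, H, I, J, K, L, M, N}.
That is 13 commits.

13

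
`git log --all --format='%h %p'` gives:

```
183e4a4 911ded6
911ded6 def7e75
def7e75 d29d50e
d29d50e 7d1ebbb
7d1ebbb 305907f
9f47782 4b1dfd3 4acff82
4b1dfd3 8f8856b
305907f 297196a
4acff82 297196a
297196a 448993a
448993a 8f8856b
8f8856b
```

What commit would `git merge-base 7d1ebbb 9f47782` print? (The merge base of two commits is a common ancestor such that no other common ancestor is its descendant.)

297196a

Ancestors of 7d1ebbb: {297196a, 305907f, 448993a, 7d1ebbb, 8f8856b}.
Ancestors of 9f47782: {297196a, 448993a, 4acff82, 4b1dfd3, 8f8856b, 9f47782}.
Common ancestors: {297196a, 448993a, 8f8856b}.
Among these, 297196a is not an ancestor of any other common ancestor — it is the merge base.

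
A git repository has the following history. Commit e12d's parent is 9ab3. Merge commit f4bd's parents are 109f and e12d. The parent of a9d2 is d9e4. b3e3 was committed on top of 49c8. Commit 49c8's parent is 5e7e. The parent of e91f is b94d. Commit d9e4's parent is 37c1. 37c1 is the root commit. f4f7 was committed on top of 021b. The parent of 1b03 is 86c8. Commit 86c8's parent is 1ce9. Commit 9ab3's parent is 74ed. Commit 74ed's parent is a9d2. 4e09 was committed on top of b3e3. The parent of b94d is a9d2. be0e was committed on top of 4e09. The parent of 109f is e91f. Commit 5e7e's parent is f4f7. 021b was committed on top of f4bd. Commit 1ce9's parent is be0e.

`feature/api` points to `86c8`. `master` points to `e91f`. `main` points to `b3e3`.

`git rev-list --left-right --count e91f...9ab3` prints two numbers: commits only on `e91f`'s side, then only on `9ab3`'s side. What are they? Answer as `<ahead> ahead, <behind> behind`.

Reachable from e91f: {37c1, a9d2, b94d, d9e4, e91f}.
Reachable from 9ab3: {37c1, 74ed, 9ab3, a9d2, d9e4}.
Only in e91f's history (ahead): {b94d, e91f} — 2.
Only in 9ab3's history (behind): {74ed, 9ab3} — 2.

2 ahead, 2 behind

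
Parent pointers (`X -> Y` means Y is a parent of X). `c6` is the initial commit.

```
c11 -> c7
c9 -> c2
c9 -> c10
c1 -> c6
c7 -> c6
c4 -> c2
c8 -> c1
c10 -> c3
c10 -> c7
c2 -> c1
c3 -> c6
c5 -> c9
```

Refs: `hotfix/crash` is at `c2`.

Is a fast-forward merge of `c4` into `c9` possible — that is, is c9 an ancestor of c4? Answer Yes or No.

A fast-forward from c9 to c4 is possible iff c9 is an ancestor of c4.
Ancestors of c4: {c1, c2, c4, c6}.
c9 is not among them, so fast-forward is not possible.

No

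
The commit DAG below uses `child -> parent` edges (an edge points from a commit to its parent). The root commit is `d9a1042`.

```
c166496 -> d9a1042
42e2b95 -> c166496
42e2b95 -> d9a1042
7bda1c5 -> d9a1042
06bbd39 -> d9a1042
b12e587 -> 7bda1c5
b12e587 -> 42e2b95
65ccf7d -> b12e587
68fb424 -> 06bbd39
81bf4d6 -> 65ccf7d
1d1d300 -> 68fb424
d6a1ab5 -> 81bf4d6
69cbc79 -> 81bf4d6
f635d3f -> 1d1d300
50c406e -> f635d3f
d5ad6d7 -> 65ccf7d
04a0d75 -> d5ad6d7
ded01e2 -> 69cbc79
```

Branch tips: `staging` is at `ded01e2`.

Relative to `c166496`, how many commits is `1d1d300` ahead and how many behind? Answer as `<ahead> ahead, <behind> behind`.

Reachable from 1d1d300: {06bbd39, 1d1d300, 68fb424, d9a1042}.
Reachable from c166496: {c166496, d9a1042}.
Only in 1d1d300's history (ahead): {06bbd39, 1d1d300, 68fb424} — 3.
Only in c166496's history (behind): {c166496} — 1.

3 ahead, 1 behind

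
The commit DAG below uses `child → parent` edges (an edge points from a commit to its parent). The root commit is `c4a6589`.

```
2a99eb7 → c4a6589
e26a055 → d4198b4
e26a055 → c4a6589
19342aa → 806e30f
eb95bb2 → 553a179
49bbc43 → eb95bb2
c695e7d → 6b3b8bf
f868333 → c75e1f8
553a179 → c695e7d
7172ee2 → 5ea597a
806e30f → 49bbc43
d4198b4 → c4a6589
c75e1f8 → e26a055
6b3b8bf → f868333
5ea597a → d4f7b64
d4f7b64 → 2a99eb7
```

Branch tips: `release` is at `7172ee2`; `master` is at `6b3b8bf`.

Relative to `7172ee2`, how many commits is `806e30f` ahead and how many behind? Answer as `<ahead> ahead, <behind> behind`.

Reachable from 806e30f: {49bbc43, 553a179, 6b3b8bf, 806e30f, c4a6589, c695e7d, c75e1f8, d4198b4, e26a055, eb95bb2, f868333}.
Reachable from 7172ee2: {2a99eb7, 5ea597a, 7172ee2, c4a6589, d4f7b64}.
Only in 806e30f's history (ahead): {49bbc43, 553a179, 6b3b8bf, 806e30f, c695e7d, c75e1f8, d4198b4, e26a055, eb95bb2, f868333} — 10.
Only in 7172ee2's history (behind): {2a99eb7, 5ea597a, 7172ee2, d4f7b64} — 4.

10 ahead, 4 behind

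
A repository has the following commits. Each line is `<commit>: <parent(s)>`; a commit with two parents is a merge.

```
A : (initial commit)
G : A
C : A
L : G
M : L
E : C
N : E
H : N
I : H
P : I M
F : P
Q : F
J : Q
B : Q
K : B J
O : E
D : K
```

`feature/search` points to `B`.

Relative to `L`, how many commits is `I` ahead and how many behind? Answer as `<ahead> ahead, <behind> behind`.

5 ahead, 2 behind

Reachable from I: {A, C, E, H, I, N}.
Reachable from L: {A, G, L}.
Only in I's history (ahead): {C, E, H, I, N} — 5.
Only in L's history (behind): {G, L} — 2.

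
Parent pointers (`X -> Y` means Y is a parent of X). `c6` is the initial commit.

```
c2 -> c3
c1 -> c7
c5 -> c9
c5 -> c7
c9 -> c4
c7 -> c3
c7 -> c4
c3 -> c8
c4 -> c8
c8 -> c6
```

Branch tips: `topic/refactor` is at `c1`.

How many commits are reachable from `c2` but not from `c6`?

Reachable from c2: {c2, c3, c6, c8}.
Reachable from c6: {c6}.
In c2's history but not c6's: {c2, c3, c8} — 3 commits.

3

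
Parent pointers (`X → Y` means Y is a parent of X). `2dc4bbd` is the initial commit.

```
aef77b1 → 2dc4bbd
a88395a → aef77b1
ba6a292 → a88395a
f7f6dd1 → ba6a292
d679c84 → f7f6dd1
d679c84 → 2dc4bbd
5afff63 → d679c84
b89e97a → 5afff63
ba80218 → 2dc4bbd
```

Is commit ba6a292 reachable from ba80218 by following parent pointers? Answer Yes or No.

Ancestors of ba80218: {2dc4bbd, ba80218}.
ba6a292 is not in that set, so it is not an ancestor of ba80218.

No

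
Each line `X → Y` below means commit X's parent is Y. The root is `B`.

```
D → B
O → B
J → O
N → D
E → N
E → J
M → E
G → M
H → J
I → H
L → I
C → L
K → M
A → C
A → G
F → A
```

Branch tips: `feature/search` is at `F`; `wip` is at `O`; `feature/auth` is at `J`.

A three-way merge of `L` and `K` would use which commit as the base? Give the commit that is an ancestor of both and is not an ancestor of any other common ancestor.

J

Ancestors of L: {B, H, I, J, L, O}.
Ancestors of K: {B, D, E, J, K, M, N, O}.
Common ancestors: {B, J, O}.
Among these, J is not an ancestor of any other common ancestor — it is the merge base.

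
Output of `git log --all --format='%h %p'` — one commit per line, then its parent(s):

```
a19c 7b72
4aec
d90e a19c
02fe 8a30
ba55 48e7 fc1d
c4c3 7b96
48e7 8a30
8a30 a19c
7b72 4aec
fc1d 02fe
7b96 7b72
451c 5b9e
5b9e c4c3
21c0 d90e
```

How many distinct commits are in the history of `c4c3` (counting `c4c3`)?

4

Walking parent pointers from c4c3: reachable set = {4aec, 7b72, 7b96, c4c3}.
That is 4 commits.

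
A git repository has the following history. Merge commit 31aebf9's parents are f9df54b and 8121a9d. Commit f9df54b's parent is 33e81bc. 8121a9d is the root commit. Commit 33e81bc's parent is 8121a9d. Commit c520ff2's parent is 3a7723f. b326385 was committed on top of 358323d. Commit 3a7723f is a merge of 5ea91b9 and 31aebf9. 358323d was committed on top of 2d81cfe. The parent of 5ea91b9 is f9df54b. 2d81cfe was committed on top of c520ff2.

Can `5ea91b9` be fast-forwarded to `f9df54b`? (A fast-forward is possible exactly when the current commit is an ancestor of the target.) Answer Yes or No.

No

A fast-forward from 5ea91b9 to f9df54b is possible iff 5ea91b9 is an ancestor of f9df54b.
Ancestors of f9df54b: {33e81bc, 8121a9d, f9df54b}.
5ea91b9 is not among them, so fast-forward is not possible.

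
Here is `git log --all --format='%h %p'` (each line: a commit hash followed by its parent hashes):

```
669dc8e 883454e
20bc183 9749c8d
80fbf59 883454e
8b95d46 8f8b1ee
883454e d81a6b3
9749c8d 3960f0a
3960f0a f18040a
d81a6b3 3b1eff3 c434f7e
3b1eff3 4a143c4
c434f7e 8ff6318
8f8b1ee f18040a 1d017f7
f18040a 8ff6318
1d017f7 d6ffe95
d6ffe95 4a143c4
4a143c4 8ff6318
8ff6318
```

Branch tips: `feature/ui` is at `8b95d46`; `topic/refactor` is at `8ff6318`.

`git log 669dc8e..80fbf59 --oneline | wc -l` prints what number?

1

Reachable from 80fbf59: {3b1eff3, 4a143c4, 80fbf59, 883454e, 8ff6318, c434f7e, d81a6b3}.
Reachable from 669dc8e: {3b1eff3, 4a143c4, 669dc8e, 883454e, 8ff6318, c434f7e, d81a6b3}.
In 80fbf59's history but not 669dc8e's: {80fbf59} — 1 commit.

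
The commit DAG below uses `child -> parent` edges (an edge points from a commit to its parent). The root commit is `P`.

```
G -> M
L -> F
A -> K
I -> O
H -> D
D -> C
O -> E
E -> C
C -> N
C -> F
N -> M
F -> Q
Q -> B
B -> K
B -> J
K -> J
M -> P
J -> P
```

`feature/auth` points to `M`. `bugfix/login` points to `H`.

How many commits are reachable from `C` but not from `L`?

Reachable from C: {B, C, F, J, K, M, N, P, Q}.
Reachable from L: {B, F, J, K, L, P, Q}.
In C's history but not L's: {C, M, N} — 3 commits.

3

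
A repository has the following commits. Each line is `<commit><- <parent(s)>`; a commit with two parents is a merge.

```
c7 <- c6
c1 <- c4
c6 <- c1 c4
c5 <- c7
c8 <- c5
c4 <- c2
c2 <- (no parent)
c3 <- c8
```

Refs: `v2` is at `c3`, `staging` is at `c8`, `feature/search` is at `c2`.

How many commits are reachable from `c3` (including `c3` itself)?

Walking parent pointers from c3: reachable set = {c1, c2, c3, c4, c5, c6, c7, c8}.
That is 8 commits.

8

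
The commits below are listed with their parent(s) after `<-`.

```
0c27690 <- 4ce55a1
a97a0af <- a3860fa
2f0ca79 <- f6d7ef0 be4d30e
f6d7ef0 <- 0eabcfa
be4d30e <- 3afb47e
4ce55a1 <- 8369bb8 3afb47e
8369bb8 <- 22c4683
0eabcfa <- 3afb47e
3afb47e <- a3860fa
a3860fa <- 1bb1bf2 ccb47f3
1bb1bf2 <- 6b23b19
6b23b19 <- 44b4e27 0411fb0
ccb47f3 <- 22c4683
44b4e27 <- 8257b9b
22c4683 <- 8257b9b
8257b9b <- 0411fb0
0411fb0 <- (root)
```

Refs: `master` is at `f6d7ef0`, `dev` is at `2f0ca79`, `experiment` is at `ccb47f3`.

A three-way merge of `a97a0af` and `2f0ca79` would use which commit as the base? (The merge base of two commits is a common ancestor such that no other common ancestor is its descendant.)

a3860fa

Ancestors of a97a0af: {0411fb0, 1bb1bf2, 22c4683, 44b4e27, 6b23b19, 8257b9b, a3860fa, a97a0af, ccb47f3}.
Ancestors of 2f0ca79: {0411fb0, 0eabcfa, 1bb1bf2, 22c4683, 2f0ca79, 3afb47e, 44b4e27, 6b23b19, 8257b9b, a3860fa, be4d30e, ccb47f3, f6d7ef0}.
Common ancestors: {0411fb0, 1bb1bf2, 22c4683, 44b4e27, 6b23b19, 8257b9b, a3860fa, ccb47f3}.
Among these, a3860fa is not an ancestor of any other common ancestor — it is the merge base.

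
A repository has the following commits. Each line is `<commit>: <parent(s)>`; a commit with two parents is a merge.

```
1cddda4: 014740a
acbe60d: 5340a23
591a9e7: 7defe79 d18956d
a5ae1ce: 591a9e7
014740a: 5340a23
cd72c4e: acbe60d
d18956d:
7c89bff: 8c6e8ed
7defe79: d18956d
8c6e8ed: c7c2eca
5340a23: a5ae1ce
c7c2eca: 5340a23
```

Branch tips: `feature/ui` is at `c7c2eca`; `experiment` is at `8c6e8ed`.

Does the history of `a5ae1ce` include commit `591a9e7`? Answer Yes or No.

Ancestors of a5ae1ce (commits reachable by following parents): {591a9e7, 7defe79, a5ae1ce, d18956d}.
591a9e7 is in that set, so it is an ancestor of a5ae1ce.

Yes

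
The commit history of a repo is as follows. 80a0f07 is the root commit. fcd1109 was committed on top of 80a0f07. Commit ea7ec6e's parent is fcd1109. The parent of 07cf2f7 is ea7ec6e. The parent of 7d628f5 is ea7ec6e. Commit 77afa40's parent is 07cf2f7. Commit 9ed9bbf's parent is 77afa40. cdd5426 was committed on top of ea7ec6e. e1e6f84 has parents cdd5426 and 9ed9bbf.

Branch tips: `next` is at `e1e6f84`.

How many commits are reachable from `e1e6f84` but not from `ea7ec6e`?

5

Reachable from e1e6f84: {07cf2f7, 77afa40, 80a0f07, 9ed9bbf, cdd5426, e1e6f84, ea7ec6e, fcd1109}.
Reachable from ea7ec6e: {80a0f07, ea7ec6e, fcd1109}.
In e1e6f84's history but not ea7ec6e's: {07cf2f7, 77afa40, 9ed9bbf, cdd5426, e1e6f84} — 5 commits.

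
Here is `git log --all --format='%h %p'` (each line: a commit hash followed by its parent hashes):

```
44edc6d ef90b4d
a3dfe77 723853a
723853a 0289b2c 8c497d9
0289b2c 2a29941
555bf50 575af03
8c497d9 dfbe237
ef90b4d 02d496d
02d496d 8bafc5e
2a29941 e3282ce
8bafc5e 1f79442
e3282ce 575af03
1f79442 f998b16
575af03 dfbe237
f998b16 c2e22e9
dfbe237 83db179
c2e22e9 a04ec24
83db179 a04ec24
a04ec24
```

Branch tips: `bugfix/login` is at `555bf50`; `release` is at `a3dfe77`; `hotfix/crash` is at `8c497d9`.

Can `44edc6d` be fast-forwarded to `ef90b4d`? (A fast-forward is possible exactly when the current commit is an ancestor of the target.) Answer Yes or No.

A fast-forward from 44edc6d to ef90b4d is possible iff 44edc6d is an ancestor of ef90b4d.
Ancestors of ef90b4d: {02d496d, 1f79442, 8bafc5e, a04ec24, c2e22e9, ef90b4d, f998b16}.
44edc6d is not among them, so fast-forward is not possible.

No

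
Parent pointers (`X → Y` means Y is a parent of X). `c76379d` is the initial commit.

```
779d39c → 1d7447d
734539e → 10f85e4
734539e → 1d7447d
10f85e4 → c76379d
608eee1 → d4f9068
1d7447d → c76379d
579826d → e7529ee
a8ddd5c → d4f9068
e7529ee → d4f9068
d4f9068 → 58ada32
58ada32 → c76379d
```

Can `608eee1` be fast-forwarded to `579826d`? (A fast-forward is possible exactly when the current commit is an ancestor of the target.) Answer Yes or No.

No

A fast-forward from 608eee1 to 579826d is possible iff 608eee1 is an ancestor of 579826d.
Ancestors of 579826d: {579826d, 58ada32, c76379d, d4f9068, e7529ee}.
608eee1 is not among them, so fast-forward is not possible.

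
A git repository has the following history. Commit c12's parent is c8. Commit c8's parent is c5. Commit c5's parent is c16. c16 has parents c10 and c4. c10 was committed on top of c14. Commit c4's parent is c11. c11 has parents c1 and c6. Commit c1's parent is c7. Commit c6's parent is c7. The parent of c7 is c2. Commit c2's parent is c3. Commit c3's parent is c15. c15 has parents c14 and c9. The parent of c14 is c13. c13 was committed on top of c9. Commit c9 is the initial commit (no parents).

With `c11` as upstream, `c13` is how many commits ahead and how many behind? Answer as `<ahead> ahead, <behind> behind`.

0 ahead, 8 behind

Reachable from c13: {c13, c9}.
Reachable from c11: {c1, c11, c13, c14, c15, c2, c3, c6, c7, c9}.
Only in c13's history (ahead): {} — 0.
Only in c11's history (behind): {c1, c11, c14, c15, c2, c3, c6, c7} — 8.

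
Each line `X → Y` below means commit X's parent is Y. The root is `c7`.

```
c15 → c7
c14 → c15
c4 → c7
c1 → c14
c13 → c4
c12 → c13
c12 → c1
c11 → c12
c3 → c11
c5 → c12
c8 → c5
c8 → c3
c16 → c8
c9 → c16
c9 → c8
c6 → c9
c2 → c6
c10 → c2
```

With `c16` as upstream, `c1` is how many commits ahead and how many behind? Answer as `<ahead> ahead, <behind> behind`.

0 ahead, 8 behind

Reachable from c1: {c1, c14, c15, c7}.
Reachable from c16: {c1, c11, c12, c13, c14, c15, c16, c3, c4, c5, c7, c8}.
Only in c1's history (ahead): {} — 0.
Only in c16's history (behind): {c11, c12, c13, c16, c3, c4, c5, c8} — 8.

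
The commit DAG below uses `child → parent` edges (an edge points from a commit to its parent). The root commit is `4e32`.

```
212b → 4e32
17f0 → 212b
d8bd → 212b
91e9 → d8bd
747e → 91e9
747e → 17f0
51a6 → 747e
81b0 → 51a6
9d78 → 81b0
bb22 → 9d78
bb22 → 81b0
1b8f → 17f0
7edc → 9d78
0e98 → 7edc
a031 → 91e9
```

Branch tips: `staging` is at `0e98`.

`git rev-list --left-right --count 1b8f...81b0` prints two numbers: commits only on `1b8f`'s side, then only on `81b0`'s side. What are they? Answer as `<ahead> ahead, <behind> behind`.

1 ahead, 5 behind

Reachable from 1b8f: {17f0, 1b8f, 212b, 4e32}.
Reachable from 81b0: {17f0, 212b, 4e32, 51a6, 747e, 81b0, 91e9, d8bd}.
Only in 1b8f's history (ahead): {1b8f} — 1.
Only in 81b0's history (behind): {51a6, 747e, 81b0, 91e9, d8bd} — 5.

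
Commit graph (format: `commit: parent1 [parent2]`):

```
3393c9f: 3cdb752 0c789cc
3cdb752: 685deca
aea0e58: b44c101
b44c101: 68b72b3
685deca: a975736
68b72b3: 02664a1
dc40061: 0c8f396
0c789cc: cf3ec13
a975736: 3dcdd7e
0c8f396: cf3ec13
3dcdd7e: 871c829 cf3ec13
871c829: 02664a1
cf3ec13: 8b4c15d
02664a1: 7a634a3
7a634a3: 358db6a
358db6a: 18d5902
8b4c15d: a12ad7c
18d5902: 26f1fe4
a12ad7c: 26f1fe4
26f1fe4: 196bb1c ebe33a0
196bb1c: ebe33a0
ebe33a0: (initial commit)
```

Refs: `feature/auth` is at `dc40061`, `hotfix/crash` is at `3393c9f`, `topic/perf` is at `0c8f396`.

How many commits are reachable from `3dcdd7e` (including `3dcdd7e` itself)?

12

Walking parent pointers from 3dcdd7e: reachable set = {02664a1, 18d5902, 196bb1c, 26f1fe4, 358db6a, 3dcdd7e, 7a634a3, 871c829, 8b4c15d, a12ad7c, cf3ec13, ebe33a0}.
That is 12 commits.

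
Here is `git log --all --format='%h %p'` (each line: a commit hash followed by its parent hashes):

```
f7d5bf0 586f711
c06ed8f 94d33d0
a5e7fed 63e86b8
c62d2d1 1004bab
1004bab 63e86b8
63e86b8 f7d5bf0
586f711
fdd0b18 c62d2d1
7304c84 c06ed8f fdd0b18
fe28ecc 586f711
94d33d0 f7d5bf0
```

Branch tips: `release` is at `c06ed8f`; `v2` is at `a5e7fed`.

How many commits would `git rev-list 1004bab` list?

Walking parent pointers from 1004bab: reachable set = {1004bab, 586f711, 63e86b8, f7d5bf0}.
That is 4 commits.

4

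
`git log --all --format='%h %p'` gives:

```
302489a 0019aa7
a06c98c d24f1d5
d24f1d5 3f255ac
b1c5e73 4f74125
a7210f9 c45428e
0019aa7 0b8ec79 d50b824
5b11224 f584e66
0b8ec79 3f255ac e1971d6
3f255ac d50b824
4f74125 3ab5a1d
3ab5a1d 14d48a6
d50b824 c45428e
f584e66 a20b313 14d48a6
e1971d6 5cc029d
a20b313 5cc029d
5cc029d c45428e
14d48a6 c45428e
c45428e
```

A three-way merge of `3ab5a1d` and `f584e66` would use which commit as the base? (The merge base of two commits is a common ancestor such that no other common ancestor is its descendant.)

Ancestors of 3ab5a1d: {14d48a6, 3ab5a1d, c45428e}.
Ancestors of f584e66: {14d48a6, 5cc029d, a20b313, c45428e, f584e66}.
Common ancestors: {14d48a6, c45428e}.
Among these, 14d48a6 is not an ancestor of any other common ancestor — it is the merge base.

14d48a6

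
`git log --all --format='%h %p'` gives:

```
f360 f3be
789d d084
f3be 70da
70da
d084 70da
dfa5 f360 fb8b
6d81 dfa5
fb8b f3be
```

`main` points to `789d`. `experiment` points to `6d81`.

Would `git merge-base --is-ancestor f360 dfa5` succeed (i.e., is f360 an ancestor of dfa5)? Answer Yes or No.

Ancestors of dfa5 (commits reachable by following parents): {70da, dfa5, f360, f3be, fb8b}.
f360 is in that set, so it is an ancestor of dfa5.

Yes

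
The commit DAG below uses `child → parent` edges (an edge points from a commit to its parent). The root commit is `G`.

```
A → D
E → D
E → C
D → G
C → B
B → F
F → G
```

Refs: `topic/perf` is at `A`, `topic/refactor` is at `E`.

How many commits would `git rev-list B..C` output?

1

Reachable from C: {B, C, F, G}.
Reachable from B: {B, F, G}.
In C's history but not B's: {C} — 1 commit.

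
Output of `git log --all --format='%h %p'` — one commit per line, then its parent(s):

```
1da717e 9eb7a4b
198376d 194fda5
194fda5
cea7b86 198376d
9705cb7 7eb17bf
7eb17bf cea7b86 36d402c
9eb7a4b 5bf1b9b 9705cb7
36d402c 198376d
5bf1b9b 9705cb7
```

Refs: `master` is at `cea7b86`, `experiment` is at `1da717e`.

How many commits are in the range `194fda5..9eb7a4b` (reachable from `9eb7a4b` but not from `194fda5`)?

Reachable from 9eb7a4b: {194fda5, 198376d, 36d402c, 5bf1b9b, 7eb17bf, 9705cb7, 9eb7a4b, cea7b86}.
Reachable from 194fda5: {194fda5}.
In 9eb7a4b's history but not 194fda5's: {198376d, 36d402c, 5bf1b9b, 7eb17bf, 9705cb7, 9eb7a4b, cea7b86} — 7 commits.

7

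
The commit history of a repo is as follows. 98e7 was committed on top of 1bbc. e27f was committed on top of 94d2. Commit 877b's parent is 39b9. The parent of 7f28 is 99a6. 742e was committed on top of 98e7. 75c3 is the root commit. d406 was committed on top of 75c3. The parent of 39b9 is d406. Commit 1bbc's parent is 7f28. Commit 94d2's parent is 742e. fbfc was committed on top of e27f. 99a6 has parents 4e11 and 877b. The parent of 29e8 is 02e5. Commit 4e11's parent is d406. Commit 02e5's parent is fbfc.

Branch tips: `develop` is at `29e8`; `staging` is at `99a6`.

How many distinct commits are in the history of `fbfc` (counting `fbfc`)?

13

Walking parent pointers from fbfc: reachable set = {1bbc, 39b9, 4e11, 742e, 75c3, 7f28, 877b, 94d2, 98e7, 99a6, d406, e27f, fbfc}.
That is 13 commits.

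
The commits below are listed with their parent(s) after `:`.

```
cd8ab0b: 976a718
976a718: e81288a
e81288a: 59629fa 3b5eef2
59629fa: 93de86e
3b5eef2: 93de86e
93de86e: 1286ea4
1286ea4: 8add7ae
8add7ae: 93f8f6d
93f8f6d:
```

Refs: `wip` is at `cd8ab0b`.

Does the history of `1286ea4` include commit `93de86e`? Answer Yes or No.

No

Ancestors of 1286ea4: {1286ea4, 8add7ae, 93f8f6d}.
93de86e is not in that set, so it is not an ancestor of 1286ea4.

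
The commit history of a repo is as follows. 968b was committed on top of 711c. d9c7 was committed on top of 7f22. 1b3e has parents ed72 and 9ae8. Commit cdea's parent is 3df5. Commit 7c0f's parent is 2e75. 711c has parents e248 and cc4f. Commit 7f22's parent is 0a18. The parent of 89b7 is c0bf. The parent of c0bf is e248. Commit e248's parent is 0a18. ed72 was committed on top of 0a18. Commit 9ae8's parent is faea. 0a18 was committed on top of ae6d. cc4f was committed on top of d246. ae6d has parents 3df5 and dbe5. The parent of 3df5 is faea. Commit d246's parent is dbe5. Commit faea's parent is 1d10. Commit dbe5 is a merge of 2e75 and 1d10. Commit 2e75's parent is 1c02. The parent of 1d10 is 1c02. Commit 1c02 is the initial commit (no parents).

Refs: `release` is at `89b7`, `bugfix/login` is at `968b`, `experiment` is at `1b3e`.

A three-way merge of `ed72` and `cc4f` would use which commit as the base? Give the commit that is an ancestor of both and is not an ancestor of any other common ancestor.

dbe5

Ancestors of ed72: {0a18, 1c02, 1d10, 2e75, 3df5, ae6d, dbe5, ed72, faea}.
Ancestors of cc4f: {1c02, 1d10, 2e75, cc4f, d246, dbe5}.
Common ancestors: {1c02, 1d10, 2e75, dbe5}.
Among these, dbe5 is not an ancestor of any other common ancestor — it is the merge base.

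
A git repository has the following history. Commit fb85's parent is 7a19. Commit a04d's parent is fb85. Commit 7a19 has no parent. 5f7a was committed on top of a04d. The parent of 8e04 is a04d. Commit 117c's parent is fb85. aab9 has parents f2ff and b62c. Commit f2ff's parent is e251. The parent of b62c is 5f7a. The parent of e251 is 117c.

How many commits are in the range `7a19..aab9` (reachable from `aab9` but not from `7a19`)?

8

Reachable from aab9: {117c, 5f7a, 7a19, a04d, aab9, b62c, e251, f2ff, fb85}.
Reachable from 7a19: {7a19}.
In aab9's history but not 7a19's: {117c, 5f7a, a04d, aab9, b62c, e251, f2ff, fb85} — 8 commits.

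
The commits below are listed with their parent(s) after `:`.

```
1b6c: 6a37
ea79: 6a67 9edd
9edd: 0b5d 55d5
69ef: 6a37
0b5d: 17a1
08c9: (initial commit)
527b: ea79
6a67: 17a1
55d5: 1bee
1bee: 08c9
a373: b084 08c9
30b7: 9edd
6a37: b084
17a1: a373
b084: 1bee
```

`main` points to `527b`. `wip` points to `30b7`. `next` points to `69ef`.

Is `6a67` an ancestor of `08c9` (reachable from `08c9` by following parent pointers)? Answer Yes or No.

Ancestors of 08c9: {08c9}.
6a67 is not in that set, so it is not an ancestor of 08c9.

No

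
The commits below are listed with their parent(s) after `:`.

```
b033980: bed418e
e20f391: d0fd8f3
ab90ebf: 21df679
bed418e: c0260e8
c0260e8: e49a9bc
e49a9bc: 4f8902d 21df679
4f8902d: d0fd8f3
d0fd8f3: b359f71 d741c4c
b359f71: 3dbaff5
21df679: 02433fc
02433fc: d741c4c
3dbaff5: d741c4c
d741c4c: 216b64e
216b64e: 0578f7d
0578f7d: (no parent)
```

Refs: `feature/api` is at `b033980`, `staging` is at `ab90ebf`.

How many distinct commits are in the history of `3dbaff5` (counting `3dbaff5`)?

4

Walking parent pointers from 3dbaff5: reachable set = {0578f7d, 216b64e, 3dbaff5, d741c4c}.
That is 4 commits.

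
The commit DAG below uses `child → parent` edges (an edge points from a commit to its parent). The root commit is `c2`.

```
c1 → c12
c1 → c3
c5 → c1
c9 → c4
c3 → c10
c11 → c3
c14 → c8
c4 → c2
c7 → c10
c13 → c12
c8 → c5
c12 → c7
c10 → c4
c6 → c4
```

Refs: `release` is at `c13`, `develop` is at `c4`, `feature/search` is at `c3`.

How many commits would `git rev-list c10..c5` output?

5

Reachable from c5: {c1, c10, c12, c2, c3, c4, c5, c7}.
Reachable from c10: {c10, c2, c4}.
In c5's history but not c10's: {c1, c12, c3, c5, c7} — 5 commits.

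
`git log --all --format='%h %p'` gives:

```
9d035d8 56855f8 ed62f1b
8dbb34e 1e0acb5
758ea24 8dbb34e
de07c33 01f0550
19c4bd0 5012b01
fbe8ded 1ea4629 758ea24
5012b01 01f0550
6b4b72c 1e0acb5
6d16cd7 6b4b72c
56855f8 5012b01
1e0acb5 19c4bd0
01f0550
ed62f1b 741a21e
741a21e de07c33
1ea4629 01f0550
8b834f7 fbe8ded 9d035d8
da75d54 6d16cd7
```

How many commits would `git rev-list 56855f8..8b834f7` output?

11

Reachable from 8b834f7: {01f0550, 19c4bd0, 1e0acb5, 1ea4629, 5012b01, 56855f8, 741a21e, 758ea24, 8b834f7, 8dbb34e, 9d035d8, de07c33, ed62f1b, fbe8ded}.
Reachable from 56855f8: {01f0550, 5012b01, 56855f8}.
In 8b834f7's history but not 56855f8's: {19c4bd0, 1e0acb5, 1ea4629, 741a21e, 758ea24, 8b834f7, 8dbb34e, 9d035d8, de07c33, ed62f1b, fbe8ded} — 11 commits.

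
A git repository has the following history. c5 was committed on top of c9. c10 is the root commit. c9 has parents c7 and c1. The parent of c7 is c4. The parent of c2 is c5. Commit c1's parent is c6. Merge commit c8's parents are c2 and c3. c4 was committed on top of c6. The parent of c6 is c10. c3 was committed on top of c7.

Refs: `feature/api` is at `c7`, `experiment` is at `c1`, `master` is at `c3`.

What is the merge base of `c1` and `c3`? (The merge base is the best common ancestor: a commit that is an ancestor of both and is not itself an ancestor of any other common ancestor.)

Ancestors of c1: {c1, c10, c6}.
Ancestors of c3: {c10, c3, c4, c6, c7}.
Common ancestors: {c10, c6}.
Among these, c6 is not an ancestor of any other common ancestor — it is the merge base.

c6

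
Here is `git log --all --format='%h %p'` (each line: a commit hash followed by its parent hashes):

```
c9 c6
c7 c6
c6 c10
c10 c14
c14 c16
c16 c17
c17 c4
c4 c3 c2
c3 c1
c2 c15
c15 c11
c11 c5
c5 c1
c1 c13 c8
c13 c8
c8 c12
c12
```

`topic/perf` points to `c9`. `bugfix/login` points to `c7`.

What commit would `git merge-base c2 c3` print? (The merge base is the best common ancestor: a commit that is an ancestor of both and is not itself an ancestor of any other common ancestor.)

c1

Ancestors of c2: {c1, c11, c12, c13, c15, c2, c5, c8}.
Ancestors of c3: {c1, c12, c13, c3, c8}.
Common ancestors: {c1, c12, c13, c8}.
Among these, c1 is not an ancestor of any other common ancestor — it is the merge base.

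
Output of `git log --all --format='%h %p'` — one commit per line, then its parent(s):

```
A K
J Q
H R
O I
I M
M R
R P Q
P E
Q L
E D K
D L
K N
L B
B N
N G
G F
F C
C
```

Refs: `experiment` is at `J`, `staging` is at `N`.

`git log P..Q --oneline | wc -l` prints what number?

Reachable from Q: {B, C, F, G, L, N, Q}.
Reachable from P: {B, C, D, E, F, G, K, L, N, P}.
In Q's history but not P's: {Q} — 1 commit.

1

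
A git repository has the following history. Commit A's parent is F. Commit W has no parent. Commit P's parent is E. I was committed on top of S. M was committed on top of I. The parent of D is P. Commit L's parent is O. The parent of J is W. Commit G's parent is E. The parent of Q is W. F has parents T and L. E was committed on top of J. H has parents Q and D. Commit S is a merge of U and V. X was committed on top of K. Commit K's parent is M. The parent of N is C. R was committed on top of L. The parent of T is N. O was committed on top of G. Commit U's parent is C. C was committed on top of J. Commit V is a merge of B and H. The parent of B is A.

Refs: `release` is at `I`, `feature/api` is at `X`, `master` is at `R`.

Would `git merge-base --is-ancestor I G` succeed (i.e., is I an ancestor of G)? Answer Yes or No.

No

Ancestors of G: {E, G, J, W}.
I is not in that set, so it is not an ancestor of G.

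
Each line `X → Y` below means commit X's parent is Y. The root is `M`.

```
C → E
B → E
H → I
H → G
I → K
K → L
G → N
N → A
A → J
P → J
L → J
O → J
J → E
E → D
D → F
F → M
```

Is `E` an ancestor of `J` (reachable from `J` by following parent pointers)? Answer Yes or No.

Yes

Ancestors of J (commits reachable by following parents): {D, E, F, J, M}.
E is in that set, so it is an ancestor of J.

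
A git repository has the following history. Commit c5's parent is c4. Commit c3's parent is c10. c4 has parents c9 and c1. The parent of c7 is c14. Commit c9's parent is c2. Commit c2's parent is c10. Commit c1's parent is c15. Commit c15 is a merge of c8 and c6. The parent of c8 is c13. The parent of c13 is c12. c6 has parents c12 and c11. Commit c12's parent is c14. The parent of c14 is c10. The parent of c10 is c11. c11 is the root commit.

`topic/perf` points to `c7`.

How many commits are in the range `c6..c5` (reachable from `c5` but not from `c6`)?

Reachable from c5: {c1, c10, c11, c12, c13, c14, c15, c2, c4, c5, c6, c8, c9}.
Reachable from c6: {c10, c11, c12, c14, c6}.
In c5's history but not c6's: {c1, c13, c15, c2, c4, c5, c8, c9} — 8 commits.

8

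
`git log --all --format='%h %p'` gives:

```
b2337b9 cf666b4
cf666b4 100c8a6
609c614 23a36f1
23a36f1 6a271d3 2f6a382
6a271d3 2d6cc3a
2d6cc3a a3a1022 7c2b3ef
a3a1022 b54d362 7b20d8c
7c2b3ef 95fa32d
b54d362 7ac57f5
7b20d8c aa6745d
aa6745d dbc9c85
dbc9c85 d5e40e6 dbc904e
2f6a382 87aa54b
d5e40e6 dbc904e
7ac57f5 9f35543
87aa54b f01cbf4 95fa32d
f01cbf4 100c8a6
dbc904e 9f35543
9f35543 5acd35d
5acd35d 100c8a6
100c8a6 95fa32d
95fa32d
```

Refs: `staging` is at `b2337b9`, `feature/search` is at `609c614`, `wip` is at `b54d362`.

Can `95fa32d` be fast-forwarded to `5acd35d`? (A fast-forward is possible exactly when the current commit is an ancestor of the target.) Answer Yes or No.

A fast-forward from 95fa32d to 5acd35d is possible iff 95fa32d is an ancestor of 5acd35d.
Ancestors of 5acd35d: {100c8a6, 5acd35d, 95fa32d}.
95fa32d is among them, so fast-forward is possible.

Yes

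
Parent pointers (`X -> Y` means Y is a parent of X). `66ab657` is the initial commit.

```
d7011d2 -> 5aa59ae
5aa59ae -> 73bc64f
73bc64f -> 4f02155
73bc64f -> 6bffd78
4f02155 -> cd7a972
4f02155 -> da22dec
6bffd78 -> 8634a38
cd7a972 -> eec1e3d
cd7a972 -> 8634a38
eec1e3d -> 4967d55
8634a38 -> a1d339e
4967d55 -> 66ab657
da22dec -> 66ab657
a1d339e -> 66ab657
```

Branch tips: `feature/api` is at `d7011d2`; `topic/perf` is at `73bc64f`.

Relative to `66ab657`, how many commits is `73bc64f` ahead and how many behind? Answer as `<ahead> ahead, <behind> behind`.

9 ahead, 0 behind

Reachable from 73bc64f: {4967d55, 4f02155, 66ab657, 6bffd78, 73bc64f, 8634a38, a1d339e, cd7a972, da22dec, eec1e3d}.
Reachable from 66ab657: {66ab657}.
Only in 73bc64f's history (ahead): {4967d55, 4f02155, 6bffd78, 73bc64f, 8634a38, a1d339e, cd7a972, da22dec, eec1e3d} — 9.
Only in 66ab657's history (behind): {} — 0.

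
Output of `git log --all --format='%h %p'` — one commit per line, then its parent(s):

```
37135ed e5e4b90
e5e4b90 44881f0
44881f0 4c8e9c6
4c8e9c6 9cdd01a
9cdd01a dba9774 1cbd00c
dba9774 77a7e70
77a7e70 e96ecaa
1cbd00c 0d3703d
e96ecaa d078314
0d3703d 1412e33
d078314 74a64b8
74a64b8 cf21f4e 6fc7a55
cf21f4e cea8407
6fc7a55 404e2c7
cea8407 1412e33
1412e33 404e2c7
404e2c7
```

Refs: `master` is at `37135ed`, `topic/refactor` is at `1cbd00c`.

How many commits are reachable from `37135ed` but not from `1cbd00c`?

13

Reachable from 37135ed: {0d3703d, 1412e33, 1cbd00c, 37135ed, 404e2c7, 44881f0, 4c8e9c6, 6fc7a55, 74a64b8, 77a7e70, 9cdd01a, cea8407, cf21f4e, d078314, dba9774, e5e4b90, e96ecaa}.
Reachable from 1cbd00c: {0d3703d, 1412e33, 1cbd00c, 404e2c7}.
In 37135ed's history but not 1cbd00c's: {37135ed, 44881f0, 4c8e9c6, 6fc7a55, 74a64b8, 77a7e70, 9cdd01a, cea8407, cf21f4e, d078314, dba9774, e5e4b90, e96ecaa} — 13 commits.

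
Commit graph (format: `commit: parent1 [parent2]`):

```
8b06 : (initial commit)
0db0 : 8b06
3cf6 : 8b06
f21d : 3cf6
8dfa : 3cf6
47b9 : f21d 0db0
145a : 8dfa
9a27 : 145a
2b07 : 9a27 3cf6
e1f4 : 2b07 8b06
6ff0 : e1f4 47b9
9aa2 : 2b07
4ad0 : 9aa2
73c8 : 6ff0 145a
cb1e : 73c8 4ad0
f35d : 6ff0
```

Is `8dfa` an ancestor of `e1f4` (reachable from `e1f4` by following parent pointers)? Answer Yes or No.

Yes

Ancestors of e1f4 (commits reachable by following parents): {145a, 2b07, 3cf6, 8b06, 8dfa, 9a27, e1f4}.
8dfa is in that set, so it is an ancestor of e1f4.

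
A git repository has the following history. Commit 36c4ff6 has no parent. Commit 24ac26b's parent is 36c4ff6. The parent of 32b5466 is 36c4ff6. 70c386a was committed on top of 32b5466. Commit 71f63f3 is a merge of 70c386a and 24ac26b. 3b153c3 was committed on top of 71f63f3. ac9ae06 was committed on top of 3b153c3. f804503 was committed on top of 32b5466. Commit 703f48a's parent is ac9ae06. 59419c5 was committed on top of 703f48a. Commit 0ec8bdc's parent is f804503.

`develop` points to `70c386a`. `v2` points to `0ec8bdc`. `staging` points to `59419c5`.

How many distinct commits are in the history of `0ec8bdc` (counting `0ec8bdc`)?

4

Walking parent pointers from 0ec8bdc: reachable set = {0ec8bdc, 32b5466, 36c4ff6, f804503}.
That is 4 commits.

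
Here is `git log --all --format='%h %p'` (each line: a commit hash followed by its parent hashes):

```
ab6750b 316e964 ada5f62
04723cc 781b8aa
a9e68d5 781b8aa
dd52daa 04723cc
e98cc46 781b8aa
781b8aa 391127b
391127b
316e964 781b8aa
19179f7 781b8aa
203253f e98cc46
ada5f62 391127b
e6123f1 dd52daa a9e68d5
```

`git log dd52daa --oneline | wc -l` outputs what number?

4

Walking parent pointers from dd52daa: reachable set = {04723cc, 391127b, 781b8aa, dd52daa}.
That is 4 commits.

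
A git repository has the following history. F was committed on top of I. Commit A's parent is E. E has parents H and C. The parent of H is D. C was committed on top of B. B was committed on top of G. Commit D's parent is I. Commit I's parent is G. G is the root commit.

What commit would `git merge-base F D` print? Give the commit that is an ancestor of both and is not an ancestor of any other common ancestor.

I

Ancestors of F: {F, G, I}.
Ancestors of D: {D, G, I}.
Common ancestors: {G, I}.
Among these, I is not an ancestor of any other common ancestor — it is the merge base.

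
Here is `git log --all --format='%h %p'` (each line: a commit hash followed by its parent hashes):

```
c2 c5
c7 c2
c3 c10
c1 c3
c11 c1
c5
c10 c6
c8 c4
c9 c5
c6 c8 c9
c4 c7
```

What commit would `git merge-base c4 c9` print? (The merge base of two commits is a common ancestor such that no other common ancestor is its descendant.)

Ancestors of c4: {c2, c4, c5, c7}.
Ancestors of c9: {c5, c9}.
Common ancestors: {c5}.
The only common ancestor is c5, so it is the merge base.

c5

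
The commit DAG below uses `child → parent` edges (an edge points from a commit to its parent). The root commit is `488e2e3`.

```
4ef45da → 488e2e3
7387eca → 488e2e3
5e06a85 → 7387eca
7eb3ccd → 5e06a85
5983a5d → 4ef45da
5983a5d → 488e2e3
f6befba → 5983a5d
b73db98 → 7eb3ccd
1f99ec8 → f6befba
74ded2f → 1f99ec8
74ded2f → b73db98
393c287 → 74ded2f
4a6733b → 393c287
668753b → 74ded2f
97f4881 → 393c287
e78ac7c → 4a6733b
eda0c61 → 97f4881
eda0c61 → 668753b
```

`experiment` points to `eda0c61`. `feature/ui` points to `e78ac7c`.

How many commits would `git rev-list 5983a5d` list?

Walking parent pointers from 5983a5d: reachable set = {488e2e3, 4ef45da, 5983a5d}.
That is 3 commits.

3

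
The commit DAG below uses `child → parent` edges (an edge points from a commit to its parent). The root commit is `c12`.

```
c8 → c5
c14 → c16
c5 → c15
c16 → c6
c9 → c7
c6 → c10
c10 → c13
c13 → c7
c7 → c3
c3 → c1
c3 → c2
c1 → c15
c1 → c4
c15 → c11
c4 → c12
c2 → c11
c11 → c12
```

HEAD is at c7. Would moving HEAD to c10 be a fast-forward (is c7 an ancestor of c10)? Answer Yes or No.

A fast-forward from c7 to c10 is possible iff c7 is an ancestor of c10.
Ancestors of c10: {c1, c10, c11, c12, c13, c15, c2, c3, c4, c7}.
c7 is among them, so fast-forward is possible.

Yes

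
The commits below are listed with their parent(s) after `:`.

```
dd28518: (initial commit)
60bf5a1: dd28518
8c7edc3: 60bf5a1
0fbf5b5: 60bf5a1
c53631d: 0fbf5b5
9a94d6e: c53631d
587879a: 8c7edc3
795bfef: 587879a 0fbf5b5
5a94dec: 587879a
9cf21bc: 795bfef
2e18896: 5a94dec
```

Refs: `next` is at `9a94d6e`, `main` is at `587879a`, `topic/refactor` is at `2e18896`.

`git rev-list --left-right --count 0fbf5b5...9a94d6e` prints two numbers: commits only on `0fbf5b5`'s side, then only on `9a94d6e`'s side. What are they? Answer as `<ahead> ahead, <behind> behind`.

Reachable from 0fbf5b5: {0fbf5b5, 60bf5a1, dd28518}.
Reachable from 9a94d6e: {0fbf5b5, 60bf5a1, 9a94d6e, c53631d, dd28518}.
Only in 0fbf5b5's history (ahead): {} — 0.
Only in 9a94d6e's history (behind): {9a94d6e, c53631d} — 2.

0 ahead, 2 behind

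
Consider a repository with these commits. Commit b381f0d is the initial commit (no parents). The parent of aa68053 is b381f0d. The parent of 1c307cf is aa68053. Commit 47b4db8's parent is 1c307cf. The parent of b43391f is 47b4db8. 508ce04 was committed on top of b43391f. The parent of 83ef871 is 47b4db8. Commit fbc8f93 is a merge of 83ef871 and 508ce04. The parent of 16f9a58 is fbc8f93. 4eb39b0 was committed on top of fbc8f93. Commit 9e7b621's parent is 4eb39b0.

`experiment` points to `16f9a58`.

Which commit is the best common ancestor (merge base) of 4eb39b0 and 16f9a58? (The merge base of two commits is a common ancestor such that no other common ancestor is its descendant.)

Ancestors of 4eb39b0: {1c307cf, 47b4db8, 4eb39b0, 508ce04, 83ef871, aa68053, b381f0d, b43391f, fbc8f93}.
Ancestors of 16f9a58: {16f9a58, 1c307cf, 47b4db8, 508ce04, 83ef871, aa68053, b381f0d, b43391f, fbc8f93}.
Common ancestors: {1c307cf, 47b4db8, 508ce04, 83ef871, aa68053, b381f0d, b43391f, fbc8f93}.
Among these, fbc8f93 is not an ancestor of any other common ancestor — it is the merge base.

fbc8f93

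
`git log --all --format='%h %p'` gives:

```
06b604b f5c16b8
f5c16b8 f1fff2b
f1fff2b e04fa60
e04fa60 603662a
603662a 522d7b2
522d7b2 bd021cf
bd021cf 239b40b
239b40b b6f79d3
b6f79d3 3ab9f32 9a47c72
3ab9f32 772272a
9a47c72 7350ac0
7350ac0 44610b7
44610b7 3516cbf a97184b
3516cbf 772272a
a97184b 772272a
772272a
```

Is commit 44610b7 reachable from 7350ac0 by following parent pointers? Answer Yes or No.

Ancestors of 7350ac0 (commits reachable by following parents): {3516cbf, 44610b7, 7350ac0, 772272a, a97184b}.
44610b7 is in that set, so it is an ancestor of 7350ac0.

Yes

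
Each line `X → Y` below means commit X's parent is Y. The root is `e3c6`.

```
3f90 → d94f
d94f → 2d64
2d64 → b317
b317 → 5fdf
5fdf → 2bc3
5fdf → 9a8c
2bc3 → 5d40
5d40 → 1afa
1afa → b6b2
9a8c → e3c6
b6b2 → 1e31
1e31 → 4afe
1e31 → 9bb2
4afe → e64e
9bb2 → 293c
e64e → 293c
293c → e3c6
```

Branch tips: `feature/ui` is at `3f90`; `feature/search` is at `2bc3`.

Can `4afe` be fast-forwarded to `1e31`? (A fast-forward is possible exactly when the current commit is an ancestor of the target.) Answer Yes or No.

Yes

A fast-forward from 4afe to 1e31 is possible iff 4afe is an ancestor of 1e31.
Ancestors of 1e31: {1e31, 293c, 4afe, 9bb2, e3c6, e64e}.
4afe is among them, so fast-forward is possible.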